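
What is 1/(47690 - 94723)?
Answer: -1/47033 ≈ -2.1262e-5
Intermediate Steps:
1/(47690 - 94723) = 1/(-47033) = -1/47033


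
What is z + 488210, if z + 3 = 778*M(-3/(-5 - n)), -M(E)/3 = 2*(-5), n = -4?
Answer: 511547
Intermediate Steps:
M(E) = 30 (M(E) = -6*(-5) = -3*(-10) = 30)
z = 23337 (z = -3 + 778*30 = -3 + 23340 = 23337)
z + 488210 = 23337 + 488210 = 511547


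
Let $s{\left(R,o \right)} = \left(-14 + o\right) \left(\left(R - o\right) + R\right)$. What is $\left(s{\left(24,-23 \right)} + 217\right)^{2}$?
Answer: $5808100$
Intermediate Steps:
$s{\left(R,o \right)} = \left(-14 + o\right) \left(- o + 2 R\right)$
$\left(s{\left(24,-23 \right)} + 217\right)^{2} = \left(\left(- \left(-23\right)^{2} - 672 + 14 \left(-23\right) + 2 \cdot 24 \left(-23\right)\right) + 217\right)^{2} = \left(\left(\left(-1\right) 529 - 672 - 322 - 1104\right) + 217\right)^{2} = \left(\left(-529 - 672 - 322 - 1104\right) + 217\right)^{2} = \left(-2627 + 217\right)^{2} = \left(-2410\right)^{2} = 5808100$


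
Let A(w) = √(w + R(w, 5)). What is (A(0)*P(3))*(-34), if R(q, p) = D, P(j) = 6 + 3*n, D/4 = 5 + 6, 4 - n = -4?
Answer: -2040*√11 ≈ -6765.9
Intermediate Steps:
n = 8 (n = 4 - 1*(-4) = 4 + 4 = 8)
D = 44 (D = 4*(5 + 6) = 4*11 = 44)
P(j) = 30 (P(j) = 6 + 3*8 = 6 + 24 = 30)
R(q, p) = 44
A(w) = √(44 + w) (A(w) = √(w + 44) = √(44 + w))
(A(0)*P(3))*(-34) = (√(44 + 0)*30)*(-34) = (√44*30)*(-34) = ((2*√11)*30)*(-34) = (60*√11)*(-34) = -2040*√11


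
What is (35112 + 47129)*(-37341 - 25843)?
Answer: -5196315344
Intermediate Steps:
(35112 + 47129)*(-37341 - 25843) = 82241*(-63184) = -5196315344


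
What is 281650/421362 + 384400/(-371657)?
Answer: -28647179375/78301068417 ≈ -0.36586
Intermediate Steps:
281650/421362 + 384400/(-371657) = 281650*(1/421362) + 384400*(-1/371657) = 140825/210681 - 384400/371657 = -28647179375/78301068417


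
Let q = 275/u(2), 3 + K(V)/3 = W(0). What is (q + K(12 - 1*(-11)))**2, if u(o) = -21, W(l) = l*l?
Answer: 215296/441 ≈ 488.20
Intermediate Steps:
W(l) = l**2
K(V) = -9 (K(V) = -9 + 3*0**2 = -9 + 3*0 = -9 + 0 = -9)
q = -275/21 (q = 275/(-21) = 275*(-1/21) = -275/21 ≈ -13.095)
(q + K(12 - 1*(-11)))**2 = (-275/21 - 9)**2 = (-464/21)**2 = 215296/441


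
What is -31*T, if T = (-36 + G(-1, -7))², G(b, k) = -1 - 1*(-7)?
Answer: -27900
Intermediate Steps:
G(b, k) = 6 (G(b, k) = -1 + 7 = 6)
T = 900 (T = (-36 + 6)² = (-30)² = 900)
-31*T = -31*900 = -27900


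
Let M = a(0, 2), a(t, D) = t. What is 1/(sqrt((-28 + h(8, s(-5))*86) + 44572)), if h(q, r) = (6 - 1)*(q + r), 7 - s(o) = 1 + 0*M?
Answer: sqrt(12641)/25282 ≈ 0.0044471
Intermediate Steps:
M = 0
s(o) = 6 (s(o) = 7 - (1 + 0*0) = 7 - (1 + 0) = 7 - 1*1 = 7 - 1 = 6)
h(q, r) = 5*q + 5*r (h(q, r) = 5*(q + r) = 5*q + 5*r)
1/(sqrt((-28 + h(8, s(-5))*86) + 44572)) = 1/(sqrt((-28 + (5*8 + 5*6)*86) + 44572)) = 1/(sqrt((-28 + (40 + 30)*86) + 44572)) = 1/(sqrt((-28 + 70*86) + 44572)) = 1/(sqrt((-28 + 6020) + 44572)) = 1/(sqrt(5992 + 44572)) = 1/(sqrt(50564)) = 1/(2*sqrt(12641)) = sqrt(12641)/25282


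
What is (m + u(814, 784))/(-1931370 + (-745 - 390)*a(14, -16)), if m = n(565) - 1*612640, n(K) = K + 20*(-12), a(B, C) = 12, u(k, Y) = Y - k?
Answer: 40823/129666 ≈ 0.31483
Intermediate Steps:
n(K) = -240 + K (n(K) = K - 240 = -240 + K)
m = -612315 (m = (-240 + 565) - 1*612640 = 325 - 612640 = -612315)
(m + u(814, 784))/(-1931370 + (-745 - 390)*a(14, -16)) = (-612315 + (784 - 1*814))/(-1931370 + (-745 - 390)*12) = (-612315 + (784 - 814))/(-1931370 - 1135*12) = (-612315 - 30)/(-1931370 - 13620) = -612345/(-1944990) = -612345*(-1/1944990) = 40823/129666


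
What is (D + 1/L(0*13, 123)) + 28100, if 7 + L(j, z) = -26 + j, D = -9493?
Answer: 614030/33 ≈ 18607.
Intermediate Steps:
L(j, z) = -33 + j (L(j, z) = -7 + (-26 + j) = -33 + j)
(D + 1/L(0*13, 123)) + 28100 = (-9493 + 1/(-33 + 0*13)) + 28100 = (-9493 + 1/(-33 + 0)) + 28100 = (-9493 + 1/(-33)) + 28100 = (-9493 - 1/33) + 28100 = -313270/33 + 28100 = 614030/33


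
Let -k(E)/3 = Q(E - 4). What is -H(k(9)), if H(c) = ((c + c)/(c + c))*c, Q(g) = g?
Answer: 15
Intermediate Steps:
k(E) = 12 - 3*E (k(E) = -3*(E - 4) = -3*(-4 + E) = 12 - 3*E)
H(c) = c (H(c) = ((2*c)/((2*c)))*c = ((2*c)*(1/(2*c)))*c = 1*c = c)
-H(k(9)) = -(12 - 3*9) = -(12 - 27) = -1*(-15) = 15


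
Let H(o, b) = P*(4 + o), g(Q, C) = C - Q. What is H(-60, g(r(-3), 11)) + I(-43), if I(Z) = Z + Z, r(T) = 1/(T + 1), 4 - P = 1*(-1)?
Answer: -366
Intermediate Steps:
P = 5 (P = 4 - (-1) = 4 - 1*(-1) = 4 + 1 = 5)
r(T) = 1/(1 + T)
I(Z) = 2*Z
H(o, b) = 20 + 5*o (H(o, b) = 5*(4 + o) = 20 + 5*o)
H(-60, g(r(-3), 11)) + I(-43) = (20 + 5*(-60)) + 2*(-43) = (20 - 300) - 86 = -280 - 86 = -366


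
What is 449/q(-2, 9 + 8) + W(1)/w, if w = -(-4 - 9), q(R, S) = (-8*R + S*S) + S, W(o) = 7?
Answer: 8091/4186 ≈ 1.9329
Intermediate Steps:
q(R, S) = S + S² - 8*R (q(R, S) = (-8*R + S²) + S = (S² - 8*R) + S = S + S² - 8*R)
w = 13 (w = -1*(-13) = 13)
449/q(-2, 9 + 8) + W(1)/w = 449/((9 + 8) + (9 + 8)² - 8*(-2)) + 7/13 = 449/(17 + 17² + 16) + 7*(1/13) = 449/(17 + 289 + 16) + 7/13 = 449/322 + 7/13 = 8091/4186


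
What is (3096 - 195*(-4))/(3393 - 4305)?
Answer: -17/4 ≈ -4.2500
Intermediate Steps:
(3096 - 195*(-4))/(3393 - 4305) = (3096 + 780)/(-912) = 3876*(-1/912) = -17/4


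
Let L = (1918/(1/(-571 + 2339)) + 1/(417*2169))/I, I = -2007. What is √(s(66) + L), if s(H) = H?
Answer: I*√66051024195603114237/201697479 ≈ 40.294*I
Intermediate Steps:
L = -3067089650353/1815277311 (L = (1918/(1/(-571 + 2339)) + 1/(417*2169))/(-2007) = (1918/(1/1768) + (1/417)*(1/2169))*(-1/2007) = (1918/(1/1768) + 1/904473)*(-1/2007) = (1918*1768 + 1/904473)*(-1/2007) = (3391024 + 1/904473)*(-1/2007) = (3067089650353/904473)*(-1/2007) = -3067089650353/1815277311 ≈ -1689.6)
√(s(66) + L) = √(66 - 3067089650353/1815277311) = √(-2947281347827/1815277311) = I*√66051024195603114237/201697479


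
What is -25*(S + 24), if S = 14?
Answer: -950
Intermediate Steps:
-25*(S + 24) = -25*(14 + 24) = -25*38 = -950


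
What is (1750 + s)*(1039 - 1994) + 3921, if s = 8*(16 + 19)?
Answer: -1934729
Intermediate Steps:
s = 280 (s = 8*35 = 280)
(1750 + s)*(1039 - 1994) + 3921 = (1750 + 280)*(1039 - 1994) + 3921 = 2030*(-955) + 3921 = -1938650 + 3921 = -1934729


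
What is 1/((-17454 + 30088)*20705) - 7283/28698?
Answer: -476284468453/1876755716265 ≈ -0.25378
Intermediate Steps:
1/((-17454 + 30088)*20705) - 7283/28698 = (1/20705)/12634 - 7283*1/28698 = (1/12634)*(1/20705) - 7283/28698 = 1/261586970 - 7283/28698 = -476284468453/1876755716265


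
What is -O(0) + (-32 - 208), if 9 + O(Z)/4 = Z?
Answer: -204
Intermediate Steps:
O(Z) = -36 + 4*Z
-O(0) + (-32 - 208) = -(-36 + 4*0) + (-32 - 208) = -(-36 + 0) - 240 = -1*(-36) - 240 = 36 - 240 = -204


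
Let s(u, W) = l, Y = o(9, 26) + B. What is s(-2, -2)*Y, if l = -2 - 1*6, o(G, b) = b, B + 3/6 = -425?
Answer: 3196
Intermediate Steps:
B = -851/2 (B = -1/2 - 425 = -851/2 ≈ -425.50)
Y = -799/2 (Y = 26 - 851/2 = -799/2 ≈ -399.50)
l = -8 (l = -2 - 6 = -8)
s(u, W) = -8
s(-2, -2)*Y = -8*(-799/2) = 3196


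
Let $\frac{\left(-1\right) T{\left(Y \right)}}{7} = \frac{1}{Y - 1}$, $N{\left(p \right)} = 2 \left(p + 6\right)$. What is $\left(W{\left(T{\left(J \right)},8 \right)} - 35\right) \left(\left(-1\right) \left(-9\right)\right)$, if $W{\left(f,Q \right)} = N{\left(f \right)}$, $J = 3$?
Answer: $-270$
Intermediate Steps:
$N{\left(p \right)} = 12 + 2 p$ ($N{\left(p \right)} = 2 \left(6 + p\right) = 12 + 2 p$)
$T{\left(Y \right)} = - \frac{7}{-1 + Y}$ ($T{\left(Y \right)} = - \frac{7}{Y - 1} = - \frac{7}{-1 + Y}$)
$W{\left(f,Q \right)} = 12 + 2 f$
$\left(W{\left(T{\left(J \right)},8 \right)} - 35\right) \left(\left(-1\right) \left(-9\right)\right) = \left(\left(12 + 2 \left(- \frac{7}{-1 + 3}\right)\right) - 35\right) \left(\left(-1\right) \left(-9\right)\right) = \left(\left(12 + 2 \left(- \frac{7}{2}\right)\right) - 35\right) 9 = \left(\left(12 - 7\right) - 35\right) 9 = \left(5 - 35\right) 9 = \left(-30\right) 9 = -270$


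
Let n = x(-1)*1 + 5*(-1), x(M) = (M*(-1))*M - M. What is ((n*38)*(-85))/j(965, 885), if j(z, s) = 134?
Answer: 8075/67 ≈ 120.52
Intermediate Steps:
x(M) = -M - M² (x(M) = (-M)*M - M = -M² - M = -M - M²)
n = -5 (n = -1*(-1)*(1 - 1)*1 + 5*(-1) = -1*(-1)*0*1 - 5 = 0*1 - 5 = 0 - 5 = -5)
((n*38)*(-85))/j(965, 885) = (-5*38*(-85))/134 = -190*(-85)*(1/134) = 16150*(1/134) = 8075/67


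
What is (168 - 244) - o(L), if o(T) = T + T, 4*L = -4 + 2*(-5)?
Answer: -69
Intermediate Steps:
L = -7/2 (L = (-4 + 2*(-5))/4 = (-4 - 10)/4 = (¼)*(-14) = -7/2 ≈ -3.5000)
o(T) = 2*T
(168 - 244) - o(L) = (168 - 244) - 2*(-7)/2 = -76 - 1*(-7) = -76 + 7 = -69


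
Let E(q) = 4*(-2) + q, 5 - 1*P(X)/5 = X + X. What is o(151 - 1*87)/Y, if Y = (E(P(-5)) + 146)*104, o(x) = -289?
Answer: -289/22152 ≈ -0.013046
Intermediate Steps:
P(X) = 25 - 10*X (P(X) = 25 - 5*(X + X) = 25 - 10*X)
E(q) = -8 + q
Y = 22152 (Y = ((-8 + (25 - 10*(-5))) + 146)*104 = ((-8 + (25 + 50)) + 146)*104 = ((-8 + 75) + 146)*104 = (67 + 146)*104 = 213*104 = 22152)
o(151 - 1*87)/Y = -289/22152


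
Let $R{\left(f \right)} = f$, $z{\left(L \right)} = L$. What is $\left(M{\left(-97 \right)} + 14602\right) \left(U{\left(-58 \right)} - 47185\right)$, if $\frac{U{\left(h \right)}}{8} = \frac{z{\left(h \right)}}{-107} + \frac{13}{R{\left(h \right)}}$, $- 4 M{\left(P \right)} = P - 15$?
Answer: $- \frac{2141936794690}{3103} \approx -6.9028 \cdot 10^{8}$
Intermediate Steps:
$M{\left(P \right)} = \frac{15}{4} - \frac{P}{4}$ ($M{\left(P \right)} = - \frac{P - 15}{4} = - \frac{-15 + P}{4} = \frac{15}{4} - \frac{P}{4}$)
$U{\left(h \right)} = \frac{104}{h} - \frac{8 h}{107}$ ($U{\left(h \right)} = 8 \left(\frac{h}{-107} + \frac{13}{h}\right) = 8 \left(h \left(- \frac{1}{107}\right) + \frac{13}{h}\right) = 8 \left(- \frac{h}{107} + \frac{13}{h}\right) = 8 \left(\frac{13}{h} - \frac{h}{107}\right) = \frac{104}{h} - \frac{8 h}{107}$)
$\left(M{\left(-97 \right)} + 14602\right) \left(U{\left(-58 \right)} - 47185\right) = \left(\left(\frac{15}{4} - - \frac{97}{4}\right) + 14602\right) \left(\left(\frac{104}{-58} - - \frac{464}{107}\right) - 47185\right) = \left(\left(\frac{15}{4} + \frac{97}{4}\right) + 14602\right) \left(\left(104 \left(- \frac{1}{58}\right) + \frac{464}{107}\right) - 47185\right) = \left(28 + 14602\right) \left(\left(- \frac{52}{29} + \frac{464}{107}\right) - 47185\right) = 14630 \left(\frac{7892}{3103} - 47185\right) = 14630 \left(- \frac{146407163}{3103}\right) = - \frac{2141936794690}{3103}$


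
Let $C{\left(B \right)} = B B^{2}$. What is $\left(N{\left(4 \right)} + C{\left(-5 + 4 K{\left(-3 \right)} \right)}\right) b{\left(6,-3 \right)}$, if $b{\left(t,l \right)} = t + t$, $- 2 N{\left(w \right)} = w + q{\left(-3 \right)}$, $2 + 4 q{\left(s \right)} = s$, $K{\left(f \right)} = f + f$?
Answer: $- \frac{585369}{2} \approx -2.9268 \cdot 10^{5}$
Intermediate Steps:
$K{\left(f \right)} = 2 f$
$q{\left(s \right)} = - \frac{1}{2} + \frac{s}{4}$
$C{\left(B \right)} = B^{3}$
$N{\left(w \right)} = \frac{5}{8} - \frac{w}{2}$ ($N{\left(w \right)} = - \frac{w + \left(- \frac{1}{2} + \frac{1}{4} \left(-3\right)\right)}{2} = - \frac{w - \frac{5}{4}}{2} = - \frac{- \frac{5}{4} + w}{2} = \frac{5}{8} - \frac{w}{2}$)
$b{\left(t,l \right)} = 2 t$
$\left(N{\left(4 \right)} + C{\left(-5 + 4 K{\left(-3 \right)} \right)}\right) b{\left(6,-3 \right)} = \left(\left(\frac{5}{8} - 2\right) + \left(-5 + 4 \cdot 2 \left(-3\right)\right)^{3}\right) 2 \cdot 6 = \left(\left(\frac{5}{8} - 2\right) + \left(-5 + 4 \left(-6\right)\right)^{3}\right) 12 = \left(- \frac{11}{8} + \left(-5 - 24\right)^{3}\right) 12 = \left(- \frac{11}{8} + \left(-29\right)^{3}\right) 12 = \left(- \frac{11}{8} - 24389\right) 12 = \left(- \frac{195123}{8}\right) 12 = - \frac{585369}{2}$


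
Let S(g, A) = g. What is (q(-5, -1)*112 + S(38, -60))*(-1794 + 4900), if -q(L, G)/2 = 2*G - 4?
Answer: 4292492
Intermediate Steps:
q(L, G) = 8 - 4*G (q(L, G) = -2*(2*G - 4) = -2*(-4 + 2*G) = 8 - 4*G)
(q(-5, -1)*112 + S(38, -60))*(-1794 + 4900) = ((8 - 4*(-1))*112 + 38)*(-1794 + 4900) = ((8 + 4)*112 + 38)*3106 = (12*112 + 38)*3106 = (1344 + 38)*3106 = 1382*3106 = 4292492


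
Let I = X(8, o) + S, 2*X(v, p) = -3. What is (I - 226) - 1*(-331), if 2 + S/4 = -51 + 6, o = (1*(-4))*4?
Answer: -169/2 ≈ -84.500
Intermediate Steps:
o = -16 (o = -4*4 = -16)
X(v, p) = -3/2 (X(v, p) = (1/2)*(-3) = -3/2)
S = -188 (S = -8 + 4*(-51 + 6) = -8 + 4*(-45) = -8 - 180 = -188)
I = -379/2 (I = -3/2 - 188 = -379/2 ≈ -189.50)
(I - 226) - 1*(-331) = (-379/2 - 226) - 1*(-331) = -831/2 + 331 = -169/2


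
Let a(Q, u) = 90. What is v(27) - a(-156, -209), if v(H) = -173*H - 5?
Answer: -4766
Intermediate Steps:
v(H) = -5 - 173*H
v(27) - a(-156, -209) = (-5 - 173*27) - 1*90 = (-5 - 4671) - 90 = -4676 - 90 = -4766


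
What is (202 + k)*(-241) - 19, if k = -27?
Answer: -42194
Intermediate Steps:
(202 + k)*(-241) - 19 = (202 - 27)*(-241) - 19 = 175*(-241) - 19 = -42175 - 19 = -42194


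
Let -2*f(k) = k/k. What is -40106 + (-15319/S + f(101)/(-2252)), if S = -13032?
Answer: -147124868735/3668508 ≈ -40105.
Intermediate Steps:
f(k) = -½ (f(k) = -k/(2*k) = -½*1 = -½)
-40106 + (-15319/S + f(101)/(-2252)) = -40106 + (-15319/(-13032) - ½/(-2252)) = -40106 + (-15319*(-1/13032) - ½*(-1/2252)) = -40106 + (15319/13032 + 1/4504) = -40106 + 4313113/3668508 = -147124868735/3668508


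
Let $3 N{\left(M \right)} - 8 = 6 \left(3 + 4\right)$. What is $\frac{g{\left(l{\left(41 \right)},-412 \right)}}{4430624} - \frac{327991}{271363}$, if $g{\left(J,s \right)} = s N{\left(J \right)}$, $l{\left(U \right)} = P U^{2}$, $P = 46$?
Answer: $- \frac{545650558369}{450865282692} \approx -1.2102$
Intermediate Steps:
$l{\left(U \right)} = 46 U^{2}$
$N{\left(M \right)} = \frac{50}{3}$ ($N{\left(M \right)} = \frac{8}{3} + \frac{6 \left(3 + 4\right)}{3} = \frac{8}{3} + \frac{6 \cdot 7}{3} = \frac{8}{3} + \frac{1}{3} \cdot 42 = \frac{8}{3} + 14 = \frac{50}{3}$)
$g{\left(J,s \right)} = \frac{50 s}{3}$ ($g{\left(J,s \right)} = s \frac{50}{3} = \frac{50 s}{3}$)
$\frac{g{\left(l{\left(41 \right)},-412 \right)}}{4430624} - \frac{327991}{271363} = \frac{\frac{50}{3} \left(-412\right)}{4430624} - \frac{327991}{271363} = \left(- \frac{20600}{3}\right) \frac{1}{4430624} - \frac{327991}{271363} = - \frac{2575}{1661484} - \frac{327991}{271363} = - \frac{545650558369}{450865282692}$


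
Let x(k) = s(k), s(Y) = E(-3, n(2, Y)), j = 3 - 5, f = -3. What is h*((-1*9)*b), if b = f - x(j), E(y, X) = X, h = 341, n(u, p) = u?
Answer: 15345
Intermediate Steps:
j = -2
s(Y) = 2
x(k) = 2
b = -5 (b = -3 - 1*2 = -3 - 2 = -5)
h*((-1*9)*b) = 341*(-1*9*(-5)) = 341*(-9*(-5)) = 341*45 = 15345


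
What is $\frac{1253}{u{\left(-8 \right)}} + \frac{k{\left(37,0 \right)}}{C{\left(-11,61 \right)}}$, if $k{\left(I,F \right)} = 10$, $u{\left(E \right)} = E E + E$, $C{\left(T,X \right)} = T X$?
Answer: $\frac{120029}{5368} \approx 22.36$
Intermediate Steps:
$u{\left(E \right)} = E + E^{2}$ ($u{\left(E \right)} = E^{2} + E = E + E^{2}$)
$\frac{1253}{u{\left(-8 \right)}} + \frac{k{\left(37,0 \right)}}{C{\left(-11,61 \right)}} = \frac{1253}{\left(-8\right) \left(1 - 8\right)} + \frac{10}{\left(-11\right) 61} = \frac{1253}{\left(-8\right) \left(-7\right)} + \frac{10}{-671} = \frac{1253}{56} + 10 \left(- \frac{1}{671}\right) = 1253 \cdot \frac{1}{56} - \frac{10}{671} = \frac{179}{8} - \frac{10}{671} = \frac{120029}{5368}$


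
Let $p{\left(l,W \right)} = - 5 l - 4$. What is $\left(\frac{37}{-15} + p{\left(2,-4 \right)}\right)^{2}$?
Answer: $\frac{61009}{225} \approx 271.15$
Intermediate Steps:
$p{\left(l,W \right)} = -4 - 5 l$
$\left(\frac{37}{-15} + p{\left(2,-4 \right)}\right)^{2} = \left(\frac{37}{-15} - 14\right)^{2} = \left(37 \left(- \frac{1}{15}\right) - 14\right)^{2} = \left(- \frac{37}{15} - 14\right)^{2} = \left(- \frac{247}{15}\right)^{2} = \frac{61009}{225}$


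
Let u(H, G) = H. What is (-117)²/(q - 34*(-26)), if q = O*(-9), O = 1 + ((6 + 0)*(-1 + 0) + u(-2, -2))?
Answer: 13689/947 ≈ 14.455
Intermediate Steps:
O = -7 (O = 1 + ((6 + 0)*(-1 + 0) - 2) = 1 + (6*(-1) - 2) = 1 + (-6 - 2) = 1 - 8 = -7)
q = 63 (q = -7*(-9) = 63)
(-117)²/(q - 34*(-26)) = (-117)²/(63 - 34*(-26)) = 13689/(63 + 884) = 13689/947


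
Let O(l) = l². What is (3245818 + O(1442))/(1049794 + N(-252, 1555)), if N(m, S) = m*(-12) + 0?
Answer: 2662591/526409 ≈ 5.0580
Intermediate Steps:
N(m, S) = -12*m (N(m, S) = -12*m + 0 = -12*m)
(3245818 + O(1442))/(1049794 + N(-252, 1555)) = (3245818 + 1442²)/(1049794 - 12*(-252)) = (3245818 + 2079364)/(1049794 + 3024) = 5325182/1052818 = 5325182*(1/1052818) = 2662591/526409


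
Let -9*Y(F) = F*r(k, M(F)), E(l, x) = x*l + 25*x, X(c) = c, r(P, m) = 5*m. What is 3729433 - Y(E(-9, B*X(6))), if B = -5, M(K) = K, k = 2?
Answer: 3857433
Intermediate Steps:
E(l, x) = 25*x + l*x (E(l, x) = l*x + 25*x = 25*x + l*x)
Y(F) = -5*F²/9 (Y(F) = -F*5*F/9 = -5*F²/9)
3729433 - Y(E(-9, B*X(6))) = 3729433 - (-5)*((-5*6)*(25 - 9))²/9 = 3729433 - (-5)*(-30*16)²/9 = 3729433 - (-5)*(-480)²/9 = 3729433 - (-5)*230400/9 = 3729433 - 1*(-128000) = 3729433 + 128000 = 3857433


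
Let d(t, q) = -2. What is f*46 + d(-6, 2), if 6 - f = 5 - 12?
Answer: 596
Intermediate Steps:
f = 13 (f = 6 - (5 - 12) = 6 - 1*(-7) = 6 + 7 = 13)
f*46 + d(-6, 2) = 13*46 - 2 = 598 - 2 = 596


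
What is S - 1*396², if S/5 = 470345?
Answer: 2194909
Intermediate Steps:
S = 2351725 (S = 5*470345 = 2351725)
S - 1*396² = 2351725 - 1*396² = 2351725 - 1*156816 = 2351725 - 156816 = 2194909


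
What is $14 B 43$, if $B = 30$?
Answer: $18060$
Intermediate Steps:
$14 B 43 = 14 \cdot 30 \cdot 43 = 420 \cdot 43 = 18060$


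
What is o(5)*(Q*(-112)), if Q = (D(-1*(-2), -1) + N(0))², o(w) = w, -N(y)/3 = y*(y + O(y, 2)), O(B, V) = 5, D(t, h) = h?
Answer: -560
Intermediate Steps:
N(y) = -3*y*(5 + y) (N(y) = -3*y*(y + 5) = -3*y*(5 + y))
Q = 1 (Q = (-1 - 3*0*(5 + 0))² = (-1 - 3*0*5)² = (-1 + 0)² = (-1)² = 1)
o(5)*(Q*(-112)) = 5*(1*(-112)) = 5*(-112) = -560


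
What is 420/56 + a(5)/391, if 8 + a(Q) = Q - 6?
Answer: 5847/782 ≈ 7.4770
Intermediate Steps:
a(Q) = -14 + Q (a(Q) = -8 + (Q - 6) = -8 + (-6 + Q) = -14 + Q)
420/56 + a(5)/391 = 420/56 + (-14 + 5)/391 = 420*(1/56) - 9*1/391 = 15/2 - 9/391 = 5847/782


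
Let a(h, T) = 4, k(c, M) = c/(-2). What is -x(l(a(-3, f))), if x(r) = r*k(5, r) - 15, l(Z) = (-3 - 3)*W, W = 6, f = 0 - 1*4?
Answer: -75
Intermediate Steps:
k(c, M) = -c/2 (k(c, M) = c*(-½) = -c/2)
f = -4 (f = 0 - 4 = -4)
l(Z) = -36 (l(Z) = (-3 - 3)*6 = -6*6 = -36)
x(r) = -15 - 5*r/2 (x(r) = r*(-½*5) - 15 = r*(-5/2) - 15 = -5*r/2 - 15 = -15 - 5*r/2)
-x(l(a(-3, f))) = -(-15 - 5/2*(-36)) = -(-15 + 90) = -1*75 = -75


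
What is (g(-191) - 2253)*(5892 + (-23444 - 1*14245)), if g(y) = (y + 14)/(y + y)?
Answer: 27360332793/382 ≈ 7.1624e+7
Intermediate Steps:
g(y) = (14 + y)/(2*y) (g(y) = (14 + y)/((2*y)) = (14 + y)*(1/(2*y)) = (14 + y)/(2*y))
(g(-191) - 2253)*(5892 + (-23444 - 1*14245)) = ((½)*(14 - 191)/(-191) - 2253)*(5892 + (-23444 - 1*14245)) = ((½)*(-1/191)*(-177) - 2253)*(5892 + (-23444 - 14245)) = (177/382 - 2253)*(5892 - 37689) = -860469/382*(-31797) = 27360332793/382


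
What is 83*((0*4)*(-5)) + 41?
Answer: 41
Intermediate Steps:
83*((0*4)*(-5)) + 41 = 83*(0*(-5)) + 41 = 83*0 + 41 = 0 + 41 = 41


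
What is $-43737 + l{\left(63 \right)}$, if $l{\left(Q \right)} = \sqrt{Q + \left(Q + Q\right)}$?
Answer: $-43737 + 3 \sqrt{21} \approx -43723.0$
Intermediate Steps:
$l{\left(Q \right)} = \sqrt{3} \sqrt{Q}$ ($l{\left(Q \right)} = \sqrt{Q + 2 Q} = \sqrt{3 Q} = \sqrt{3} \sqrt{Q}$)
$-43737 + l{\left(63 \right)} = -43737 + \sqrt{3} \sqrt{63} = -43737 + \sqrt{3} \cdot 3 \sqrt{7} = -43737 + 3 \sqrt{21}$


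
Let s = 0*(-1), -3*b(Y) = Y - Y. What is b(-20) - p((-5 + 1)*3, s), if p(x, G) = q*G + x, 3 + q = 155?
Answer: 12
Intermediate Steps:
q = 152 (q = -3 + 155 = 152)
b(Y) = 0 (b(Y) = -(Y - Y)/3 = -⅓*0 = 0)
s = 0
p(x, G) = x + 152*G (p(x, G) = 152*G + x = x + 152*G)
b(-20) - p((-5 + 1)*3, s) = 0 - ((-5 + 1)*3 + 152*0) = 0 - (-4*3 + 0) = 0 - (-12 + 0) = 0 - 1*(-12) = 0 + 12 = 12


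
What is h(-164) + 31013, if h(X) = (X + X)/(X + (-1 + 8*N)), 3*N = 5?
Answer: 14111899/455 ≈ 31015.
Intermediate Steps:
N = 5/3 (N = (⅓)*5 = 5/3 ≈ 1.6667)
h(X) = 2*X/(37/3 + X) (h(X) = (X + X)/(X + (-1 + 8*(5/3))) = (2*X)/(X + (-1 + 40/3)) = (2*X)/(X + 37/3) = (2*X)/(37/3 + X) = 2*X/(37/3 + X))
h(-164) + 31013 = 6*(-164)/(37 + 3*(-164)) + 31013 = 6*(-164)/(37 - 492) + 31013 = 6*(-164)/(-455) + 31013 = 6*(-164)*(-1/455) + 31013 = 984/455 + 31013 = 14111899/455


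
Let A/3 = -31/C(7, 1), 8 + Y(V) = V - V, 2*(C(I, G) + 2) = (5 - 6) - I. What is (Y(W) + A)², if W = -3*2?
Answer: 225/4 ≈ 56.250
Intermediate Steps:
W = -6
C(I, G) = -5/2 - I/2 (C(I, G) = -2 + ((5 - 6) - I)/2 = -2 + (-1 - I)/2 = -2 + (-½ - I/2) = -5/2 - I/2)
Y(V) = -8 (Y(V) = -8 + (V - V) = -8 + 0 = -8)
A = 31/2 (A = 3*(-31/(-5/2 - ½*7)) = 3*(-31/(-5/2 - 7/2)) = 3*(-31/(-6)) = 3*(-31*(-⅙)) = 3*(31/6) = 31/2 ≈ 15.500)
(Y(W) + A)² = (-8 + 31/2)² = (15/2)² = 225/4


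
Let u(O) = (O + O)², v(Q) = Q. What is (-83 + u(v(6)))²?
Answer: 3721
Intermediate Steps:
u(O) = 4*O² (u(O) = (2*O)² = 4*O²)
(-83 + u(v(6)))² = (-83 + 4*6²)² = (-83 + 4*36)² = (-83 + 144)² = 61² = 3721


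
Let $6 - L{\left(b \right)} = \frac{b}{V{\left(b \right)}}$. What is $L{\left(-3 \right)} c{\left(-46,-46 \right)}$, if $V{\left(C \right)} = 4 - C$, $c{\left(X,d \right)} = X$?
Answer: $- \frac{2070}{7} \approx -295.71$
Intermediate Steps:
$L{\left(b \right)} = 6 - \frac{b}{4 - b}$
$L{\left(-3 \right)} c{\left(-46,-46 \right)} = \frac{-24 + 7 \left(-3\right)}{-4 - 3} \left(-46\right) = \frac{-24 - 21}{-7} \left(-46\right) = \left(- \frac{1}{7}\right) \left(-45\right) \left(-46\right) = \frac{45}{7} \left(-46\right) = - \frac{2070}{7}$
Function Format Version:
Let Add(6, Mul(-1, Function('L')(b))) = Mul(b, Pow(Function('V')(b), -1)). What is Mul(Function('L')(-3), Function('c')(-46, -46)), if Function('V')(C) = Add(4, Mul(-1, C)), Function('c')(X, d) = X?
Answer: Rational(-2070, 7) ≈ -295.71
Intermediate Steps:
Function('L')(b) = Add(6, Mul(-1, b, Pow(Add(4, Mul(-1, b)), -1))) (Function('L')(b) = Add(6, Mul(-1, Mul(b, Pow(Add(4, Mul(-1, b)), -1)))) = Add(6, Mul(-1, b, Pow(Add(4, Mul(-1, b)), -1))))
Mul(Function('L')(-3), Function('c')(-46, -46)) = Mul(Mul(Pow(Add(-4, -3), -1), Add(-24, Mul(7, -3))), -46) = Mul(Mul(Pow(-7, -1), Add(-24, -21)), -46) = Mul(Mul(Rational(-1, 7), -45), -46) = Mul(Rational(45, 7), -46) = Rational(-2070, 7)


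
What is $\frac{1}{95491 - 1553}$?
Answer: $\frac{1}{93938} \approx 1.0645 \cdot 10^{-5}$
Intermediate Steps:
$\frac{1}{95491 - 1553} = \frac{1}{93938}$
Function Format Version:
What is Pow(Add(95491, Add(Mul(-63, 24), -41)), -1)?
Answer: Rational(1, 93938) ≈ 1.0645e-5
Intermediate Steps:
Pow(Add(95491, Add(Mul(-63, 24), -41)), -1) = Pow(Add(95491, Add(-1512, -41)), -1) = Pow(Add(95491, -1553), -1) = Pow(93938, -1) = Rational(1, 93938)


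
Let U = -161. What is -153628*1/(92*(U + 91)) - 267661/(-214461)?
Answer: 8667737837/345282210 ≈ 25.103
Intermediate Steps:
-153628*1/(92*(U + 91)) - 267661/(-214461) = -153628*1/(92*(-161 + 91)) - 267661/(-214461) = -153628/((-70*92)) - 267661*(-1/214461) = -153628/(-6440) + 267661/214461 = -153628*(-1/6440) + 267661/214461 = 38407/1610 + 267661/214461 = 8667737837/345282210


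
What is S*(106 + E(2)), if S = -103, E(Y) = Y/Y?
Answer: -11021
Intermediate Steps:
E(Y) = 1
S*(106 + E(2)) = -103*(106 + 1) = -103*107 = -11021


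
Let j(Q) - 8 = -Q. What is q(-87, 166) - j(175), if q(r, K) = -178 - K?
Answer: -177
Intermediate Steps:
j(Q) = 8 - Q
q(-87, 166) - j(175) = (-178 - 1*166) - (8 - 1*175) = (-178 - 166) - (8 - 175) = -344 - 1*(-167) = -344 + 167 = -177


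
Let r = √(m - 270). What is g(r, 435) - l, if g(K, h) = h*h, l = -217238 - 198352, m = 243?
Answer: 604815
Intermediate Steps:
l = -415590
r = 3*I*√3 (r = √(243 - 270) = √(-27) = 3*I*√3 ≈ 5.1962*I)
g(K, h) = h²
g(r, 435) - l = 435² - 1*(-415590) = 189225 + 415590 = 604815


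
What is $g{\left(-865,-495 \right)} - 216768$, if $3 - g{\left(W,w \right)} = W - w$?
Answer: $-216395$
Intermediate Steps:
$g{\left(W,w \right)} = 3 + w - W$ ($g{\left(W,w \right)} = 3 - \left(W - w\right) = 3 + w - W$)
$g{\left(-865,-495 \right)} - 216768 = \left(3 - 495 - -865\right) - 216768 = \left(3 - 495 + 865\right) - 216768 = 373 - 216768 = -216395$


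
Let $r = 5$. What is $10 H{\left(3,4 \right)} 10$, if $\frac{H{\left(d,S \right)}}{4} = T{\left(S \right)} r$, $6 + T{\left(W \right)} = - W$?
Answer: $-20000$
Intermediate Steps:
$T{\left(W \right)} = -6 - W$
$H{\left(d,S \right)} = -120 - 20 S$ ($H{\left(d,S \right)} = 4 \left(-6 - S\right) 5 = 4 \left(-30 - 5 S\right) = -120 - 20 S$)
$10 H{\left(3,4 \right)} 10 = 10 \left(-120 - 80\right) 10 = 10 \left(-200\right) 10 = \left(-2000\right) 10 = -20000$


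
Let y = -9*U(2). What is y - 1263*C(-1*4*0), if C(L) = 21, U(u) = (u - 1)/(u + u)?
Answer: -106101/4 ≈ -26525.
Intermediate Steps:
U(u) = (-1 + u)/(2*u) (U(u) = (-1 + u)/((2*u)) = (-1 + u)*(1/(2*u)) = (-1 + u)/(2*u))
y = -9/4 (y = -9*(-1 + 2)/(2*2) = -9/(2*2) = -9*¼ = -9/4 ≈ -2.2500)
y - 1263*C(-1*4*0) = -9/4 - 1263*21 = -9/4 - 26523 = -106101/4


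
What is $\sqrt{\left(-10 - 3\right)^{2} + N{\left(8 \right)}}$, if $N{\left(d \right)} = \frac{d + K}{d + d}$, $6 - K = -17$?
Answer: $\frac{\sqrt{2735}}{4} \approx 13.074$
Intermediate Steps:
$K = 23$ ($K = 6 - -17 = 6 + 17 = 23$)
$N{\left(d \right)} = \frac{23 + d}{2 d}$ ($N{\left(d \right)} = \frac{d + 23}{d + d} = \frac{23 + d}{2 d}$)
$\sqrt{\left(-10 - 3\right)^{2} + N{\left(8 \right)}} = \sqrt{\left(-10 - 3\right)^{2} + \frac{23 + 8}{2 \cdot 8}} = \sqrt{\left(-13\right)^{2} + \frac{1}{2} \cdot \frac{1}{8} \cdot 31} = \sqrt{169 + \frac{31}{16}} = \sqrt{\frac{2735}{16}} = \frac{\sqrt{2735}}{4}$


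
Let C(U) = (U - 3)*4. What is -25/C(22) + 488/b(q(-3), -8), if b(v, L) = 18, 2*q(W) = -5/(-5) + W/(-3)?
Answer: 18319/684 ≈ 26.782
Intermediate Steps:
C(U) = -12 + 4*U (C(U) = (-3 + U)*4 = -12 + 4*U)
q(W) = 1/2 - W/6 (q(W) = (-5/(-5) + W/(-3))/2 = (-5*(-1/5) + W*(-1/3))/2 = (1 - W/3)/2 = 1/2 - W/6)
-25/C(22) + 488/b(q(-3), -8) = -25/(-12 + 4*22) + 488/18 = -25/(-12 + 88) + 488*(1/18) = -25/76 + 244/9 = 18319/684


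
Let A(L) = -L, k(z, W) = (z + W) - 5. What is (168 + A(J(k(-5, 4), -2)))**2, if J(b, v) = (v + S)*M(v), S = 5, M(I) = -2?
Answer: 30276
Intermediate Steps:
k(z, W) = -5 + W + z (k(z, W) = (W + z) - 5 = -5 + W + z)
J(b, v) = -10 - 2*v (J(b, v) = (v + 5)*(-2) = (5 + v)*(-2) = -10 - 2*v)
(168 + A(J(k(-5, 4), -2)))**2 = (168 - (-10 - 2*(-2)))**2 = (168 - (-10 + 4))**2 = (168 - 1*(-6))**2 = (168 + 6)**2 = 174**2 = 30276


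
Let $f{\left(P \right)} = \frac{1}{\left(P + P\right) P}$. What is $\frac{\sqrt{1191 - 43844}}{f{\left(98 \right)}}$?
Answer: $19208 i \sqrt{42653} \approx 3.967 \cdot 10^{6} i$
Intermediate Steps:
$f{\left(P \right)} = \frac{1}{2 P^{2}}$ ($f{\left(P \right)} = \frac{1}{2 P P} = \frac{\frac{1}{2} \frac{1}{P}}{P} = \frac{1}{2 P^{2}}$)
$\frac{\sqrt{1191 - 43844}}{f{\left(98 \right)}} = \frac{\sqrt{1191 - 43844}}{\frac{1}{2} \cdot \frac{1}{9604}} = \frac{\sqrt{-42653}}{\frac{1}{2} \cdot \frac{1}{9604}} = i \sqrt{42653} \frac{1}{\frac{1}{19208}} = i \sqrt{42653} \cdot 19208 = 19208 i \sqrt{42653}$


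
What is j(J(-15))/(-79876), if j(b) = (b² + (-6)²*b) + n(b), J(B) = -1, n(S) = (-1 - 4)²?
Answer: 5/39938 ≈ 0.00012519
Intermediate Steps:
n(S) = 25 (n(S) = (-5)² = 25)
j(b) = 25 + b² + 36*b (j(b) = (b² + (-6)²*b) + 25 = (b² + 36*b) + 25 = 25 + b² + 36*b)
j(J(-15))/(-79876) = (25 + (-1)² + 36*(-1))/(-79876) = (25 + 1 - 36)*(-1/79876) = -10*(-1/79876) = 5/39938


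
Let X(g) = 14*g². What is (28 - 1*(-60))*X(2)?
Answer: 4928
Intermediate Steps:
(28 - 1*(-60))*X(2) = (28 - 1*(-60))*(14*2²) = (28 + 60)*(14*4) = 88*56 = 4928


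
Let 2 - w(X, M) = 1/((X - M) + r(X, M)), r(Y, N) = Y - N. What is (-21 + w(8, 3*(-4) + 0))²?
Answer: 579121/1600 ≈ 361.95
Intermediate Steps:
w(X, M) = 2 - 1/(-2*M + 2*X) (w(X, M) = 2 - 1/((X - M) + (X - M)) = 2 - 1/(-2*M + 2*X))
(-21 + w(8, 3*(-4) + 0))² = (-21 + (½ - 2*8 + 2*(3*(-4) + 0))/((3*(-4) + 0) - 1*8))² = (-21 + (½ - 16 + 2*(-12 + 0))/((-12 + 0) - 8))² = (-21 + (½ - 16 + 2*(-12))/(-12 - 8))² = (-21 + (½ - 16 - 24)/(-20))² = (-21 - 1/20*(-79/2))² = (-21 + 79/40)² = (-761/40)² = 579121/1600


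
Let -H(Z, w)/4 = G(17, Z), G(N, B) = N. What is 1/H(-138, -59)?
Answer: -1/68 ≈ -0.014706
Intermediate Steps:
H(Z, w) = -68 (H(Z, w) = -4*17 = -68)
1/H(-138, -59) = 1/(-68) = -1/68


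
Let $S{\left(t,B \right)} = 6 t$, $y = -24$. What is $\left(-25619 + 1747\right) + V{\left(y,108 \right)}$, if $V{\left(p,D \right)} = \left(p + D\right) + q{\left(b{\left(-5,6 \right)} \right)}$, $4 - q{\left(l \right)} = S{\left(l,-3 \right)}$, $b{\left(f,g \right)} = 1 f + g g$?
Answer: $-23970$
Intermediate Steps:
$b{\left(f,g \right)} = f + g^{2}$
$q{\left(l \right)} = 4 - 6 l$
$V{\left(p,D \right)} = -182 + D + p$ ($V{\left(p,D \right)} = \left(p + D\right) + \left(4 - 6 \left(-5 + 6^{2}\right)\right) = \left(D + p\right) + \left(4 - 6 \left(-5 + 36\right)\right) = \left(D + p\right) + \left(4 - 186\right) = \left(D + p\right) - 182 = -182 + D + p$)
$\left(-25619 + 1747\right) + V{\left(y,108 \right)} = \left(-25619 + 1747\right) - 98 = -23872 - 98 = -23970$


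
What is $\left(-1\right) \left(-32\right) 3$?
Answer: $96$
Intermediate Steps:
$\left(-1\right) \left(-32\right) 3 = 32 \cdot 3 = 96$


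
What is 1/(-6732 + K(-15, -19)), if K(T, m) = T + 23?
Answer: -1/6724 ≈ -0.00014872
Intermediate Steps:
K(T, m) = 23 + T
1/(-6732 + K(-15, -19)) = 1/(-6732 + (23 - 15)) = 1/(-6732 + 8) = 1/(-6724) = -1/6724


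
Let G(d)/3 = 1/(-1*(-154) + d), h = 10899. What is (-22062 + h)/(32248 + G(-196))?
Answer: -156282/451471 ≈ -0.34616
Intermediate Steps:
G(d) = 3/(154 + d) (G(d) = 3/(-1*(-154) + d) = 3/(154 + d))
(-22062 + h)/(32248 + G(-196)) = (-22062 + 10899)/(32248 + 3/(154 - 196)) = -11163/(32248 + 3/(-42)) = -11163/(32248 + 3*(-1/42)) = -11163/(32248 - 1/14) = -11163/451471/14 = -11163*14/451471 = -156282/451471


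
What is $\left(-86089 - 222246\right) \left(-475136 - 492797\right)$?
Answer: $298447621555$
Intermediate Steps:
$\left(-86089 - 222246\right) \left(-475136 - 492797\right) = - 308335 \left(-475136 - 492797\right) = \left(-308335\right) \left(-967933\right) = 298447621555$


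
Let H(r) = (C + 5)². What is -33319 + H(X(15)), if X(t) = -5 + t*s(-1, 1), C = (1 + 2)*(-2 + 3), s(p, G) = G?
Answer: -33255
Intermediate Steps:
C = 3 (C = 3*1 = 3)
X(t) = -5 + t (X(t) = -5 + t*1 = -5 + t)
H(r) = 64 (H(r) = (3 + 5)² = 8² = 64)
-33319 + H(X(15)) = -33319 + 64 = -33255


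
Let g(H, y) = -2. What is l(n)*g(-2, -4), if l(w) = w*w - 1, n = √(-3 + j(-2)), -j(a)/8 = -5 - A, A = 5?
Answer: -152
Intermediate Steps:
j(a) = 80 (j(a) = -8*(-5 - 1*5) = -8*(-5 - 5) = -8*(-10) = 80)
n = √77 (n = √(-3 + 80) = √77 ≈ 8.7750)
l(w) = -1 + w² (l(w) = w² - 1 = -1 + w²)
l(n)*g(-2, -4) = (-1 + (√77)²)*(-2) = (-1 + 77)*(-2) = 76*(-2) = -152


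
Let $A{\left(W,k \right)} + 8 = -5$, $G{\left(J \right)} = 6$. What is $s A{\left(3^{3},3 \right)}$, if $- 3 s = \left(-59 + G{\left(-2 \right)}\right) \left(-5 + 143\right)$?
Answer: $-31694$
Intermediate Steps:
$A{\left(W,k \right)} = -13$ ($A{\left(W,k \right)} = -8 - 5 = -13$)
$s = 2438$ ($s = - \frac{\left(-59 + 6\right) \left(-5 + 143\right)}{3} = - \frac{\left(-53\right) 138}{3} = \left(- \frac{1}{3}\right) \left(-7314\right) = 2438$)
$s A{\left(3^{3},3 \right)} = 2438 \left(-13\right) = -31694$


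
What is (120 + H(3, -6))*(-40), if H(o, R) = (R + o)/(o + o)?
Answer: -4780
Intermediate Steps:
H(o, R) = (R + o)/(2*o) (H(o, R) = (R + o)/((2*o)) = (R + o)*(1/(2*o)) = (R + o)/(2*o))
(120 + H(3, -6))*(-40) = (120 + (½)*(-6 + 3)/3)*(-40) = (120 + (½)*(⅓)*(-3))*(-40) = (120 - ½)*(-40) = (239/2)*(-40) = -4780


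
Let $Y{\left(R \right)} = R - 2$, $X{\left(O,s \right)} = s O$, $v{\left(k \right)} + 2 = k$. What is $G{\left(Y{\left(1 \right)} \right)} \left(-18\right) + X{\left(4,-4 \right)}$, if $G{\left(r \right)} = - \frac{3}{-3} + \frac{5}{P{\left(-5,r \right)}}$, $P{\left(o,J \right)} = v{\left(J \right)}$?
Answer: $-4$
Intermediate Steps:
$v{\left(k \right)} = -2 + k$
$P{\left(o,J \right)} = -2 + J$
$X{\left(O,s \right)} = O s$
$Y{\left(R \right)} = -2 + R$ ($Y{\left(R \right)} = R - 2 = -2 + R$)
$G{\left(r \right)} = 1 + \frac{5}{-2 + r}$ ($G{\left(r \right)} = - \frac{3}{-3} + \frac{5}{-2 + r} = \left(-3\right) \left(- \frac{1}{3}\right) + \frac{5}{-2 + r} = 1 + \frac{5}{-2 + r}$)
$G{\left(Y{\left(1 \right)} \right)} \left(-18\right) + X{\left(4,-4 \right)} = \frac{3 + \left(-2 + 1\right)}{-2 + \left(-2 + 1\right)} \left(-18\right) + 4 \left(-4\right) = \frac{3 - 1}{-2 - 1} \left(-18\right) - 16 = \frac{1}{-3} \cdot 2 \left(-18\right) - 16 = \left(- \frac{1}{3}\right) 2 \left(-18\right) - 16 = \left(- \frac{2}{3}\right) \left(-18\right) - 16 = 12 - 16 = -4$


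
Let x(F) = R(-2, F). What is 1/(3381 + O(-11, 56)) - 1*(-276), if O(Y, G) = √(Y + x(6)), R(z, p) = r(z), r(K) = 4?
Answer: 450715107/1633024 - I*√7/11431168 ≈ 276.0 - 2.3145e-7*I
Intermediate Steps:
R(z, p) = 4
x(F) = 4
O(Y, G) = √(4 + Y) (O(Y, G) = √(Y + 4) = √(4 + Y))
1/(3381 + O(-11, 56)) - 1*(-276) = 1/(3381 + √(4 - 11)) - 1*(-276) = 1/(3381 + √(-7)) + 276 = 1/(3381 + I*√7) + 276 = 276 + 1/(3381 + I*√7)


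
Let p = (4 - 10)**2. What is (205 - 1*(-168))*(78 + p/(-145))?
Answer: 4205202/145 ≈ 29001.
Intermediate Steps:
p = 36 (p = (-6)**2 = 36)
(205 - 1*(-168))*(78 + p/(-145)) = (205 - 1*(-168))*(78 + 36/(-145)) = (205 + 168)*(78 + 36*(-1/145)) = 373*(78 - 36/145) = 373*(11274/145) = 4205202/145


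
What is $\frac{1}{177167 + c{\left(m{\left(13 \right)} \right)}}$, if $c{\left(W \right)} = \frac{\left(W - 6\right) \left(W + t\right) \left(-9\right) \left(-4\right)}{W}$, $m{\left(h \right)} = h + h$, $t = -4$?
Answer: $\frac{13}{2311091} \approx 5.6251 \cdot 10^{-6}$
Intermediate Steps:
$m{\left(h \right)} = 2 h$
$c{\left(W \right)} = \frac{36 \left(-6 + W\right) \left(-4 + W\right)}{W}$ ($c{\left(W \right)} = \frac{\left(W - 6\right) \left(W - 4\right) \left(-9\right) \left(-4\right)}{W} = \frac{\left(-6 + W\right) \left(-4 + W\right) \left(-9\right) \left(-4\right)}{W} = \frac{- 9 \left(-6 + W\right) \left(-4 + W\right) \left(-4\right)}{W} = \frac{36 \left(-6 + W\right) \left(-4 + W\right)}{W}$)
$\frac{1}{177167 + c{\left(m{\left(13 \right)} \right)}} = \frac{1}{177167 + \left(-360 + 36 \cdot 2 \cdot 13 + \frac{864}{2 \cdot 13}\right)} = \frac{1}{177167 + \left(-360 + 36 \cdot 26 + \frac{864}{26}\right)} = \frac{1}{177167 + \left(-360 + 936 + 864 \cdot \frac{1}{26}\right)} = \frac{1}{177167 + \left(-360 + 936 + \frac{432}{13}\right)} = \frac{1}{177167 + \frac{7920}{13}} = \frac{1}{\frac{2311091}{13}} = \frac{13}{2311091}$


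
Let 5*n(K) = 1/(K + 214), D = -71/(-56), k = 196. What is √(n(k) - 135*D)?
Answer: I*√5639318678/5740 ≈ 13.083*I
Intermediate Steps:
D = 71/56 (D = -71*(-1/56) = 71/56 ≈ 1.2679)
n(K) = 1/(5*(214 + K)) (n(K) = 1/(5*(K + 214)) = 1/(5*(214 + K)))
√(n(k) - 135*D) = √(1/(5*(214 + 196)) - 135*71/56) = √((⅕)/410 - 9585/56) = √((⅕)*(1/410) - 9585/56) = √(1/2050 - 9585/56) = √(-9824597/57400) = I*√5639318678/5740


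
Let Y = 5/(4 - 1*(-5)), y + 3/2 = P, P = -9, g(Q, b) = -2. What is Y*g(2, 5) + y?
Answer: -209/18 ≈ -11.611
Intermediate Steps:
y = -21/2 (y = -3/2 - 9 = -21/2 ≈ -10.500)
Y = 5/9 (Y = 5/(4 + 5) = 5/9 ≈ 0.55556)
Y*g(2, 5) + y = (5/9)*(-2) - 21/2 = -10/9 - 21/2 = -209/18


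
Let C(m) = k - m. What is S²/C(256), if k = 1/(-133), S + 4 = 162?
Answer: -42028/431 ≈ -97.513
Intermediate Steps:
S = 158 (S = -4 + 162 = 158)
k = -1/133 ≈ -0.0075188
C(m) = -1/133 - m
S²/C(256) = 158²/(-1/133 - 1*256) = 24964/(-1/133 - 256) = 24964/(-34049/133) = 24964*(-133/34049) = -42028/431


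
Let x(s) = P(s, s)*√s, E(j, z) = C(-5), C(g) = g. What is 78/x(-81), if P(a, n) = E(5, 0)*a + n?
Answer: -13*I/486 ≈ -0.026749*I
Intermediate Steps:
E(j, z) = -5
P(a, n) = n - 5*a (P(a, n) = -5*a + n = n - 5*a)
x(s) = -4*s^(3/2) (x(s) = (s - 5*s)*√s = (-4*s)*√s = -4*s^(3/2))
78/x(-81) = 78/((-(-2916)*I)) = 78/((2916*I)) = 78*(-I/2916) = -13*I/486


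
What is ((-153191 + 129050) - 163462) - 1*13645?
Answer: -201248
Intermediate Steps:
((-153191 + 129050) - 163462) - 1*13645 = (-24141 - 163462) - 13645 = -187603 - 13645 = -201248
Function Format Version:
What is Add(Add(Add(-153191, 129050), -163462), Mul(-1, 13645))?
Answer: -201248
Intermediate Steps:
Add(Add(Add(-153191, 129050), -163462), Mul(-1, 13645)) = Add(Add(-24141, -163462), -13645) = Add(-187603, -13645) = -201248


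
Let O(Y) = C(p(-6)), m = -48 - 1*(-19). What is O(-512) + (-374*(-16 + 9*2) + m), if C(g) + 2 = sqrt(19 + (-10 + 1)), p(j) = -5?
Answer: -779 + sqrt(10) ≈ -775.84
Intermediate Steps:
m = -29 (m = -48 + 19 = -29)
C(g) = -2 + sqrt(10) (C(g) = -2 + sqrt(19 + (-10 + 1)) = -2 + sqrt(19 - 9) = -2 + sqrt(10))
O(Y) = -2 + sqrt(10)
O(-512) + (-374*(-16 + 9*2) + m) = (-2 + sqrt(10)) + (-374*(-16 + 9*2) - 29) = (-2 + sqrt(10)) + (-374*(-16 + 18) - 29) = (-2 + sqrt(10)) + (-374*2 - 29) = (-2 + sqrt(10)) + (-748 - 29) = (-2 + sqrt(10)) - 777 = -779 + sqrt(10)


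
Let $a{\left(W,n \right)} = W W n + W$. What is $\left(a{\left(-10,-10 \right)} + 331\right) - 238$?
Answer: $-917$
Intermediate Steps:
$a{\left(W,n \right)} = W + n W^{2}$ ($a{\left(W,n \right)} = W^{2} n + W = n W^{2} + W = W + n W^{2}$)
$\left(a{\left(-10,-10 \right)} + 331\right) - 238 = \left(- 10 \left(1 - -100\right) + 331\right) - 238 = \left(- 10 \left(1 + 100\right) + 331\right) - 238 = \left(\left(-10\right) 101 + 331\right) - 238 = \left(-1010 + 331\right) - 238 = -679 - 238 = -917$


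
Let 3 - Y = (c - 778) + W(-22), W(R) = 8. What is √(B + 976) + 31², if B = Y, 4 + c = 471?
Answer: 961 + √1282 ≈ 996.80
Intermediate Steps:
c = 467 (c = -4 + 471 = 467)
Y = 306 (Y = 3 - ((467 - 778) + 8) = 3 - (-311 + 8) = 3 - 1*(-303) = 3 + 303 = 306)
B = 306
√(B + 976) + 31² = √(306 + 976) + 31² = √1282 + 961 = 961 + √1282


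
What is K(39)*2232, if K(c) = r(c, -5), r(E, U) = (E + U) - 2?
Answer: 71424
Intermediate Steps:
r(E, U) = -2 + E + U
K(c) = -7 + c (K(c) = -2 + c - 5 = -7 + c)
K(39)*2232 = (-7 + 39)*2232 = 32*2232 = 71424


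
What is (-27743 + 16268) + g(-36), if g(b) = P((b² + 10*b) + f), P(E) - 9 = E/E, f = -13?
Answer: -11465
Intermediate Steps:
P(E) = 10 (P(E) = 9 + E/E = 9 + 1 = 10)
g(b) = 10
(-27743 + 16268) + g(-36) = (-27743 + 16268) + 10 = -11475 + 10 = -11465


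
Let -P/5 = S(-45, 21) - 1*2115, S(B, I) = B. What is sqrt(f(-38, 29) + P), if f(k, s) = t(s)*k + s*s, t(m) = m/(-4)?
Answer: sqrt(47666)/2 ≈ 109.16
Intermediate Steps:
t(m) = -m/4 (t(m) = m*(-1/4) = -m/4)
f(k, s) = s**2 - k*s/4 (f(k, s) = (-s/4)*k + s*s = -k*s/4 + s**2 = s**2 - k*s/4)
P = 10800 (P = -5*(-45 - 1*2115) = -5*(-45 - 2115) = -5*(-2160) = 10800)
sqrt(f(-38, 29) + P) = sqrt((1/4)*29*(-1*(-38) + 4*29) + 10800) = sqrt((1/4)*29*(38 + 116) + 10800) = sqrt((1/4)*29*154 + 10800) = sqrt(2233/2 + 10800) = sqrt(23833/2) = sqrt(47666)/2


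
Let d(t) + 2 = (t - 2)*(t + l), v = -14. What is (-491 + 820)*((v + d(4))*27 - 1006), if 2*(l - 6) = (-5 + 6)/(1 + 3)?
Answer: -1172885/4 ≈ -2.9322e+5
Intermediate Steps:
l = 49/8 (l = 6 + ((-5 + 6)/(1 + 3))/2 = 6 + (1/4)/2 = 6 + (1*(¼))/2 = 6 + (½)*(¼) = 6 + ⅛ = 49/8 ≈ 6.1250)
d(t) = -2 + (-2 + t)*(49/8 + t) (d(t) = -2 + (t - 2)*(t + 49/8) = -2 + (-2 + t)*(49/8 + t))
(-491 + 820)*((v + d(4))*27 - 1006) = (-491 + 820)*((-14 + (-57/4 + 4² + (33/8)*4))*27 - 1006) = 329*((-14 + (-57/4 + 16 + 33/2))*27 - 1006) = 329*((-14 + 73/4)*27 - 1006) = 329*((17/4)*27 - 1006) = 329*(459/4 - 1006) = 329*(-3565/4) = -1172885/4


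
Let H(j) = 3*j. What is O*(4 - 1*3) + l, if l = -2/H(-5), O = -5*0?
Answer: 2/15 ≈ 0.13333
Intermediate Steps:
O = 0
l = 2/15 (l = -2/(3*(-5)) = -2/(-15) = -2*(-1/15) = 2/15 ≈ 0.13333)
O*(4 - 1*3) + l = 0*(4 - 1*3) + 2/15 = 0*(4 - 3) + 2/15 = 0*1 + 2/15 = 0 + 2/15 = 2/15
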